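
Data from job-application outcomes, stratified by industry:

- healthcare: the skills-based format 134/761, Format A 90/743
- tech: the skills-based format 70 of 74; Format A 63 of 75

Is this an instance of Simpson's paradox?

Healthcare: the skills-based format 134/761 = 17.6%, Format A 90/743 = 12.1% → the skills-based format
Tech: the skills-based format 70/74 = 94.6%, Format A 63/75 = 84.0% → the skills-based format
Overall: the skills-based format 204/835 = 24.4%, Format A 153/818 = 18.7% → the skills-based format
The skills-based format wins overall and in every industry group — no reversal.

No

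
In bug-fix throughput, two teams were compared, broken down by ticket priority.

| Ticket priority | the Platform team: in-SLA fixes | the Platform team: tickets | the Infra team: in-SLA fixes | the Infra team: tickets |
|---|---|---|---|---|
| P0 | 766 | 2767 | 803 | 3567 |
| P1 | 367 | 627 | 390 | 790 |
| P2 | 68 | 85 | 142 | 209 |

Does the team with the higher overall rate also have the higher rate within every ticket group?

P0: the Platform team 766/2767 = 27.7%, the Infra team 803/3567 = 22.5% → the Platform team
P1: the Platform team 367/627 = 58.5%, the Infra team 390/790 = 49.4% → the Platform team
P2: the Platform team 68/85 = 80.0%, the Infra team 142/209 = 67.9% → the Platform team
Overall: the Platform team 1201/3479 = 34.5%, the Infra team 1335/4566 = 29.2% → the Platform team
The Platform team wins overall and in every ticket group — no reversal.

Yes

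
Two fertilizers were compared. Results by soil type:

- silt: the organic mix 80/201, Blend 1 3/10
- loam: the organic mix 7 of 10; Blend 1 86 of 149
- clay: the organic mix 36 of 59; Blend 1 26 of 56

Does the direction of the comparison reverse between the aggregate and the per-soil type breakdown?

Yes

Silt: the organic mix 80/201 = 39.8%, Blend 1 3/10 = 30.0% → the organic mix
Loam: the organic mix 7/10 = 70.0%, Blend 1 86/149 = 57.7% → the organic mix
Clay: the organic mix 36/59 = 61.0%, Blend 1 26/56 = 46.4% → the organic mix
Overall: the organic mix 123/270 = 45.6%, Blend 1 115/215 = 53.5% → Blend 1
The organic mix wins each soil group but Blend 1 wins overall — the comparison reverses. The organic mix's plots skew toward silt, which has a lower base rate.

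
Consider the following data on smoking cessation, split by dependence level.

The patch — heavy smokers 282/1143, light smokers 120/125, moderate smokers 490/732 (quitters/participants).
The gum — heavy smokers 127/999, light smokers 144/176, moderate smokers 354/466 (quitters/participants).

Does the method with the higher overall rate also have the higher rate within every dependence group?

Heavy smokers: the patch 282/1143 = 24.7%, the gum 127/999 = 12.7% → the patch
Light smokers: the patch 120/125 = 96.0%, the gum 144/176 = 81.8% → the patch
Moderate smokers: the patch 490/732 = 66.9%, the gum 354/466 = 76.0% → the gum
Overall: the patch 892/2000 = 44.6%, the gum 625/1641 = 38.1% → the patch
Neither sweeps: the patch wins 2 of 3 groups, the gum wins 1. The patch wins overall but not every group — no Simpson reversal.

No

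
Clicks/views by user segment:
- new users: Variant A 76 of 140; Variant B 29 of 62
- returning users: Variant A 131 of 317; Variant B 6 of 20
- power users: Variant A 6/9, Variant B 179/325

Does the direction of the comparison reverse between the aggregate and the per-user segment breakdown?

Yes

New users: Variant A 76/140 = 54.3%, Variant B 29/62 = 46.8% → Variant A
Returning users: Variant A 131/317 = 41.3%, Variant B 6/20 = 30.0% → Variant A
Power users: Variant A 6/9 = 66.7%, Variant B 179/325 = 55.1% → Variant A
Overall: Variant A 213/466 = 45.7%, Variant B 214/407 = 52.6% → Variant B
Variant A wins each user group but Variant B wins overall — the comparison reverses. Variant A's views skew toward returning users, which has a lower base rate.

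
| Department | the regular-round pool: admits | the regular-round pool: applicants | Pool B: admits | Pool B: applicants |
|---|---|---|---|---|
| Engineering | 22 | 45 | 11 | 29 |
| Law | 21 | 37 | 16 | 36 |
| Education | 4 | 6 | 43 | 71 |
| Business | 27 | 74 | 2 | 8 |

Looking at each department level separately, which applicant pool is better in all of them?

the regular-round pool

Engineering: the regular-round pool 22/45 = 48.9%, Pool B 11/29 = 37.9% → the regular-round pool
Law: the regular-round pool 21/37 = 56.8%, Pool B 16/36 = 44.4% → the regular-round pool
Education: the regular-round pool 4/6 = 66.7%, Pool B 43/71 = 60.6% → the regular-round pool
Business: the regular-round pool 27/74 = 36.5%, Pool B 2/8 = 25.0% → the regular-round pool
The regular-round pool has the higher rate in all 4 groups.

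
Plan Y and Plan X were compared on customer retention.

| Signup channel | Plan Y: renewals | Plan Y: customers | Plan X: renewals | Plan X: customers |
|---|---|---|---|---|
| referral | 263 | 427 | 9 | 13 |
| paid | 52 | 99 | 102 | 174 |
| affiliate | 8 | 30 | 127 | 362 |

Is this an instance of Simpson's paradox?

Referral: Plan Y 263/427 = 61.6%, Plan X 9/13 = 69.2% → Plan X
Paid: Plan Y 52/99 = 52.5%, Plan X 102/174 = 58.6% → Plan X
Affiliate: Plan Y 8/30 = 26.7%, Plan X 127/362 = 35.1% → Plan X
Overall: Plan Y 323/556 = 58.1%, Plan X 238/549 = 43.4% → Plan Y
Plan X wins each signup group but Plan Y wins overall — the comparison reverses. Plan X's customers skew toward affiliate, which has a lower base rate.

Yes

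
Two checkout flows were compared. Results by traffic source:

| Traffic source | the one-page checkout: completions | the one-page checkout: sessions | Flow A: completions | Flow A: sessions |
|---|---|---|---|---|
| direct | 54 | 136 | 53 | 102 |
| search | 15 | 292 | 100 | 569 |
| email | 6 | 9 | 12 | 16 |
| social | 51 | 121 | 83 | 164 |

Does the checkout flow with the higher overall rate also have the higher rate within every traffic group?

Yes

Direct: the one-page checkout 54/136 = 39.7%, Flow A 53/102 = 52.0% → Flow A
Search: the one-page checkout 15/292 = 5.1%, Flow A 100/569 = 17.6% → Flow A
Email: the one-page checkout 6/9 = 66.7%, Flow A 12/16 = 75.0% → Flow A
Social: the one-page checkout 51/121 = 42.1%, Flow A 83/164 = 50.6% → Flow A
Overall: the one-page checkout 126/558 = 22.6%, Flow A 248/851 = 29.1% → Flow A
Flow A wins overall and in every traffic group — no reversal.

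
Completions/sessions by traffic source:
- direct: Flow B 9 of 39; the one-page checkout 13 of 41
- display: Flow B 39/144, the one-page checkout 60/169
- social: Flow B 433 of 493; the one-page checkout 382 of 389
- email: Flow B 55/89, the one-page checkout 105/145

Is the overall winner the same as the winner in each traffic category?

Yes

Direct: Flow B 9/39 = 23.1%, the one-page checkout 13/41 = 31.7% → the one-page checkout
Display: Flow B 39/144 = 27.1%, the one-page checkout 60/169 = 35.5% → the one-page checkout
Social: Flow B 433/493 = 87.8%, the one-page checkout 382/389 = 98.2% → the one-page checkout
Email: Flow B 55/89 = 61.8%, the one-page checkout 105/145 = 72.4% → the one-page checkout
Overall: Flow B 536/765 = 70.1%, the one-page checkout 560/744 = 75.3% → the one-page checkout
The one-page checkout wins overall and in every traffic group — no reversal.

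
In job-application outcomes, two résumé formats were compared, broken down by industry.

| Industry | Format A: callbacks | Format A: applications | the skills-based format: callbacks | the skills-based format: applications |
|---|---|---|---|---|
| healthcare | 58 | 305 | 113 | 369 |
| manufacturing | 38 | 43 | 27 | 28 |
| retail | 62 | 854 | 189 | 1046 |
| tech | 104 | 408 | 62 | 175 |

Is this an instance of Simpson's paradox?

No

Healthcare: Format A 58/305 = 19.0%, the skills-based format 113/369 = 30.6% → the skills-based format
Manufacturing: Format A 38/43 = 88.4%, the skills-based format 27/28 = 96.4% → the skills-based format
Retail: Format A 62/854 = 7.3%, the skills-based format 189/1046 = 18.1% → the skills-based format
Tech: Format A 104/408 = 25.5%, the skills-based format 62/175 = 35.4% → the skills-based format
Overall: Format A 262/1610 = 16.3%, the skills-based format 391/1618 = 24.2% → the skills-based format
The skills-based format wins overall and in every industry group — no reversal.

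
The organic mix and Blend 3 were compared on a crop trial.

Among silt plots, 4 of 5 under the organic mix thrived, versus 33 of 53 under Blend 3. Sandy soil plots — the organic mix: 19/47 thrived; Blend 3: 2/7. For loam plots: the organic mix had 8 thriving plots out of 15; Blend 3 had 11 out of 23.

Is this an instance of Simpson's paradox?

Silt: the organic mix 4/5 = 80.0%, Blend 3 33/53 = 62.3% → the organic mix
Sandy soil: the organic mix 19/47 = 40.4%, Blend 3 2/7 = 28.6% → the organic mix
Loam: the organic mix 8/15 = 53.3%, Blend 3 11/23 = 47.8% → the organic mix
Overall: the organic mix 31/67 = 46.3%, Blend 3 46/83 = 55.4% → Blend 3
The organic mix wins each soil group but Blend 3 wins overall — the comparison reverses. The organic mix's plots skew toward sandy soil, which has a lower base rate.

Yes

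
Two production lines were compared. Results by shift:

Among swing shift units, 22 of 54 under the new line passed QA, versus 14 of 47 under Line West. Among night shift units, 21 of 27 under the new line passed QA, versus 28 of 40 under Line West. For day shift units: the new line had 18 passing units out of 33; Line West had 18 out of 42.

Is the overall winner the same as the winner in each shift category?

Swing shift: the new line 22/54 = 40.7%, Line West 14/47 = 29.8% → the new line
Night shift: the new line 21/27 = 77.8%, Line West 28/40 = 70.0% → the new line
Day shift: the new line 18/33 = 54.5%, Line West 18/42 = 42.9% → the new line
Overall: the new line 61/114 = 53.5%, Line West 60/129 = 46.5% → the new line
The new line wins overall and in every shift group — no reversal.

Yes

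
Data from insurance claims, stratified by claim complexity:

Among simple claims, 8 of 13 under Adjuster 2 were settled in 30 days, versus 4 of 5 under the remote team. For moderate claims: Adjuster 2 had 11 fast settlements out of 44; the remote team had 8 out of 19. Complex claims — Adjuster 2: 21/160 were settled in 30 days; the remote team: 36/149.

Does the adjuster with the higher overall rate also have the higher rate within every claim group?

Simple: Adjuster 2 8/13 = 61.5%, the remote team 4/5 = 80.0% → the remote team
Moderate: Adjuster 2 11/44 = 25.0%, the remote team 8/19 = 42.1% → the remote team
Complex: Adjuster 2 21/160 = 13.1%, the remote team 36/149 = 24.2% → the remote team
Overall: Adjuster 2 40/217 = 18.4%, the remote team 48/173 = 27.7% → the remote team
The remote team wins overall and in every claim group — no reversal.

Yes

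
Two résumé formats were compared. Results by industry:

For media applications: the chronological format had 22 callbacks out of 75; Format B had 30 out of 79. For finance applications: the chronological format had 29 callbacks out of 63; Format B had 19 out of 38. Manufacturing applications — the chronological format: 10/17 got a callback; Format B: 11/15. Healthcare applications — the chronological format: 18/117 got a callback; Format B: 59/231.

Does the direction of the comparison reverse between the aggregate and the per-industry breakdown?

Media: the chronological format 22/75 = 29.3%, Format B 30/79 = 38.0% → Format B
Finance: the chronological format 29/63 = 46.0%, Format B 19/38 = 50.0% → Format B
Manufacturing: the chronological format 10/17 = 58.8%, Format B 11/15 = 73.3% → Format B
Healthcare: the chronological format 18/117 = 15.4%, Format B 59/231 = 25.5% → Format B
Overall: the chronological format 79/272 = 29.0%, Format B 119/363 = 32.8% → Format B
Format B wins overall and in every industry group — no reversal.

No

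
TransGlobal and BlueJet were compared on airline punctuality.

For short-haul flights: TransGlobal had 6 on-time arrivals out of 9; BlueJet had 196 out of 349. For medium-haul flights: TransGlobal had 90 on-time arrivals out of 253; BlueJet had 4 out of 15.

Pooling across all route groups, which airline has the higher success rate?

Short-haul: TransGlobal 6/9 = 66.7%, BlueJet 196/349 = 56.2% → TransGlobal
Medium-haul: TransGlobal 90/253 = 35.6%, BlueJet 4/15 = 26.7% → TransGlobal
Overall: TransGlobal 96/262 = 36.6%, BlueJet 200/364 = 54.9% → BlueJet
(TransGlobal wins every route group but BlueJet wins overall — TransGlobal's flights skew toward the low-rate medium-haul group.)

BlueJet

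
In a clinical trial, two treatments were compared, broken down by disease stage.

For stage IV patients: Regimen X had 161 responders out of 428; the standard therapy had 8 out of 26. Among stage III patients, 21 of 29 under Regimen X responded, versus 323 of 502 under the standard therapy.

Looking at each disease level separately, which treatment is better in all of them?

Stage IV: Regimen X 161/428 = 37.6%, the standard therapy 8/26 = 30.8% → Regimen X
Stage III: Regimen X 21/29 = 72.4%, the standard therapy 323/502 = 64.3% → Regimen X
Regimen X has the higher rate in both groups.

Regimen X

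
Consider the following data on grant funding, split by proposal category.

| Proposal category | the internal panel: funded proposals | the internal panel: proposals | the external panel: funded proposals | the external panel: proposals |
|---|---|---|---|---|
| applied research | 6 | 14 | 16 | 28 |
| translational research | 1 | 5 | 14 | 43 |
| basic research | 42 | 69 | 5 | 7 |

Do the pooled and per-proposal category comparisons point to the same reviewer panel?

No

Applied research: the internal panel 6/14 = 42.9%, the external panel 16/28 = 57.1% → the external panel
Translational research: the internal panel 1/5 = 20.0%, the external panel 14/43 = 32.6% → the external panel
Basic research: the internal panel 42/69 = 60.9%, the external panel 5/7 = 71.4% → the external panel
Overall: the internal panel 49/88 = 55.7%, the external panel 35/78 = 44.9% → the internal panel
The external panel wins each proposal group but the internal panel wins overall — the comparison reverses. The external panel's proposals skew toward translational research, which has a lower base rate.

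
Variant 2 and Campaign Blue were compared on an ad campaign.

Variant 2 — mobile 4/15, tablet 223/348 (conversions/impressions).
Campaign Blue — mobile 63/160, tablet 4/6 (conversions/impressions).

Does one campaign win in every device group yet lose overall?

Yes

Mobile: Variant 2 4/15 = 26.7%, Campaign Blue 63/160 = 39.4% → Campaign Blue
Tablet: Variant 2 223/348 = 64.1%, Campaign Blue 4/6 = 66.7% → Campaign Blue
Overall: Variant 2 227/363 = 62.5%, Campaign Blue 67/166 = 40.4% → Variant 2
Campaign Blue wins each device group but Variant 2 wins overall — the comparison reverses. Campaign Blue's impressions skew toward mobile, which has a lower base rate.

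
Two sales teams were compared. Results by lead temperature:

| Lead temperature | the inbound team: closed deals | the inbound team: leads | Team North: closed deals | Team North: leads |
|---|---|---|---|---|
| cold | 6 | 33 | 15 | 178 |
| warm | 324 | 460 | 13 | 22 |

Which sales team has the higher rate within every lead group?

Cold: the inbound team 6/33 = 18.2%, Team North 15/178 = 8.4% → the inbound team
Warm: the inbound team 324/460 = 70.4%, Team North 13/22 = 59.1% → the inbound team
The inbound team has the higher rate in both groups.

the inbound team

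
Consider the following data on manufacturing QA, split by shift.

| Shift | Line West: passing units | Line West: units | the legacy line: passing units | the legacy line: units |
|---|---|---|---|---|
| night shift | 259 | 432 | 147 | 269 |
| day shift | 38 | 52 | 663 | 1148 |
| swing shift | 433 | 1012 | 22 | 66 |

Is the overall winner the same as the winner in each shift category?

Night shift: Line West 259/432 = 60.0%, the legacy line 147/269 = 54.6% → Line West
Day shift: Line West 38/52 = 73.1%, the legacy line 663/1148 = 57.8% → Line West
Swing shift: Line West 433/1012 = 42.8%, the legacy line 22/66 = 33.3% → Line West
Overall: Line West 730/1496 = 48.8%, the legacy line 832/1483 = 56.1% → the legacy line
Line West wins each shift group but the legacy line wins overall — the comparison reverses. Line West's units skew toward swing shift, which has a lower base rate.

No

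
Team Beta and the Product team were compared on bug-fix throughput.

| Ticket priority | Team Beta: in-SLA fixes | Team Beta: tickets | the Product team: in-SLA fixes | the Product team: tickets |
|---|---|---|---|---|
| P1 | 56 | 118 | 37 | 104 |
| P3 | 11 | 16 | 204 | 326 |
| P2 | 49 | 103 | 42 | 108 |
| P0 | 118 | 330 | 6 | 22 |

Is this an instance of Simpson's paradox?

P1: Team Beta 56/118 = 47.5%, the Product team 37/104 = 35.6% → Team Beta
P3: Team Beta 11/16 = 68.8%, the Product team 204/326 = 62.6% → Team Beta
P2: Team Beta 49/103 = 47.6%, the Product team 42/108 = 38.9% → Team Beta
P0: Team Beta 118/330 = 35.8%, the Product team 6/22 = 27.3% → Team Beta
Overall: Team Beta 234/567 = 41.3%, the Product team 289/560 = 51.6% → the Product team
Team Beta wins each ticket group but the Product team wins overall — the comparison reverses. Team Beta's tickets skew toward P0, which has a lower base rate.

Yes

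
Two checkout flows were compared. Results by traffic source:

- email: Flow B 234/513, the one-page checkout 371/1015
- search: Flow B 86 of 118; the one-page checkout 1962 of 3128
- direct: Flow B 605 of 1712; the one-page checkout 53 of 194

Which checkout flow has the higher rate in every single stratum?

Email: Flow B 234/513 = 45.6%, the one-page checkout 371/1015 = 36.6% → Flow B
Search: Flow B 86/118 = 72.9%, the one-page checkout 1962/3128 = 62.7% → Flow B
Direct: Flow B 605/1712 = 35.3%, the one-page checkout 53/194 = 27.3% → Flow B
Flow B has the higher rate in all 3 groups.

Flow B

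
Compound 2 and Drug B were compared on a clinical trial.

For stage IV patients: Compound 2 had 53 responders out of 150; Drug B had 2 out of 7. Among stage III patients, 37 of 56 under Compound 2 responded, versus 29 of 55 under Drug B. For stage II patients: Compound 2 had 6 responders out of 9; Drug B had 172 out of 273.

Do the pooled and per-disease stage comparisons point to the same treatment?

Stage IV: Compound 2 53/150 = 35.3%, Drug B 2/7 = 28.6% → Compound 2
Stage III: Compound 2 37/56 = 66.1%, Drug B 29/55 = 52.7% → Compound 2
Stage II: Compound 2 6/9 = 66.7%, Drug B 172/273 = 63.0% → Compound 2
Overall: Compound 2 96/215 = 44.7%, Drug B 203/335 = 60.6% → Drug B
Compound 2 wins each disease group but Drug B wins overall — the comparison reverses. Compound 2's patients skew toward stage IV, which has a lower base rate.

No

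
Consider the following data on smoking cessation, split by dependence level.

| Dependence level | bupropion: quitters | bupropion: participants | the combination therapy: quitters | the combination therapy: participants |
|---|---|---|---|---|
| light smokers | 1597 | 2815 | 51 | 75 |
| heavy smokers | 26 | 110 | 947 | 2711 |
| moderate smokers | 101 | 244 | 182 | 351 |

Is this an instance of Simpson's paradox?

Yes

Light smokers: bupropion 1597/2815 = 56.7%, the combination therapy 51/75 = 68.0% → the combination therapy
Heavy smokers: bupropion 26/110 = 23.6%, the combination therapy 947/2711 = 34.9% → the combination therapy
Moderate smokers: bupropion 101/244 = 41.4%, the combination therapy 182/351 = 51.9% → the combination therapy
Overall: bupropion 1724/3169 = 54.4%, the combination therapy 1180/3137 = 37.6% → bupropion
The combination therapy wins each dependence group but bupropion wins overall — the comparison reverses. The combination therapy's participants skew toward heavy smokers, which has a lower base rate.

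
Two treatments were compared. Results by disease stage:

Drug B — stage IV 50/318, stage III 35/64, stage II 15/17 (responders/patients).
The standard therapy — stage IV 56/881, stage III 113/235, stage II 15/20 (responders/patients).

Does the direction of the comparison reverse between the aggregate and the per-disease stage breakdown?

No

Stage IV: Drug B 50/318 = 15.7%, the standard therapy 56/881 = 6.4% → Drug B
Stage III: Drug B 35/64 = 54.7%, the standard therapy 113/235 = 48.1% → Drug B
Stage II: Drug B 15/17 = 88.2%, the standard therapy 15/20 = 75.0% → Drug B
Overall: Drug B 100/399 = 25.1%, the standard therapy 184/1136 = 16.2% → Drug B
Drug B wins overall and in every disease group — no reversal.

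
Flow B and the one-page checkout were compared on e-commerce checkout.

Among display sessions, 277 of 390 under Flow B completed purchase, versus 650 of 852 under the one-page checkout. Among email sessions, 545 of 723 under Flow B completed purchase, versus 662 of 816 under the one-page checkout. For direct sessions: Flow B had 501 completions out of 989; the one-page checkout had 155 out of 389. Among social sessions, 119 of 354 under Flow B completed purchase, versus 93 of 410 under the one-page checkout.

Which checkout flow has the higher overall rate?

Display: Flow B 277/390 = 71.0%, the one-page checkout 650/852 = 76.3% → the one-page checkout
Email: Flow B 545/723 = 75.4%, the one-page checkout 662/816 = 81.1% → the one-page checkout
Direct: Flow B 501/989 = 50.7%, the one-page checkout 155/389 = 39.8% → Flow B
Social: Flow B 119/354 = 33.6%, the one-page checkout 93/410 = 22.7% → Flow B
Overall: Flow B 1442/2456 = 58.7%, the one-page checkout 1560/2467 = 63.2% → the one-page checkout
(Neither sweeps every traffic group, but the one-page checkout has the higher pooled rate.)

the one-page checkout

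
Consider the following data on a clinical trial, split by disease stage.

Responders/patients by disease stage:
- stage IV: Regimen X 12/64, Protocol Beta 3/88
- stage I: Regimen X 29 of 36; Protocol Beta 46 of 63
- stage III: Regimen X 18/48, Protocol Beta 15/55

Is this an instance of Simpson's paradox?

No

Stage IV: Regimen X 12/64 = 18.8%, Protocol Beta 3/88 = 3.4% → Regimen X
Stage I: Regimen X 29/36 = 80.6%, Protocol Beta 46/63 = 73.0% → Regimen X
Stage III: Regimen X 18/48 = 37.5%, Protocol Beta 15/55 = 27.3% → Regimen X
Overall: Regimen X 59/148 = 39.9%, Protocol Beta 64/206 = 31.1% → Regimen X
Regimen X wins overall and in every disease group — no reversal.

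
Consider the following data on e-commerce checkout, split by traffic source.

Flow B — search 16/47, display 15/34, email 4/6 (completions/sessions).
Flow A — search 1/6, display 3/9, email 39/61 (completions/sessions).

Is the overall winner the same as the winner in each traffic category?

Search: Flow B 16/47 = 34.0%, Flow A 1/6 = 16.7% → Flow B
Display: Flow B 15/34 = 44.1%, Flow A 3/9 = 33.3% → Flow B
Email: Flow B 4/6 = 66.7%, Flow A 39/61 = 63.9% → Flow B
Overall: Flow B 35/87 = 40.2%, Flow A 43/76 = 56.6% → Flow A
Flow B wins each traffic group but Flow A wins overall — the comparison reverses. Flow B's sessions skew toward search, which has a lower base rate.

No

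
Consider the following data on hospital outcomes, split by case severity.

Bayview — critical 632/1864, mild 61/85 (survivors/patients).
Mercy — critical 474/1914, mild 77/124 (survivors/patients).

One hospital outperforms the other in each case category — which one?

Critical: Bayview 632/1864 = 33.9%, Mercy 474/1914 = 24.8% → Bayview
Mild: Bayview 61/85 = 71.8%, Mercy 77/124 = 62.1% → Bayview
Bayview has the higher rate in both groups.

Bayview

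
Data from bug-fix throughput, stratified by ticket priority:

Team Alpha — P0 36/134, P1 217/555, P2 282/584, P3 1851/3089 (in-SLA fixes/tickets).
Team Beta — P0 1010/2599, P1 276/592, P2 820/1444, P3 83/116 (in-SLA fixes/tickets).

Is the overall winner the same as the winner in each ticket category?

No

P0: Team Alpha 36/134 = 26.9%, Team Beta 1010/2599 = 38.9% → Team Beta
P1: Team Alpha 217/555 = 39.1%, Team Beta 276/592 = 46.6% → Team Beta
P2: Team Alpha 282/584 = 48.3%, Team Beta 820/1444 = 56.8% → Team Beta
P3: Team Alpha 1851/3089 = 59.9%, Team Beta 83/116 = 71.6% → Team Beta
Overall: Team Alpha 2386/4362 = 54.7%, Team Beta 2189/4751 = 46.1% → Team Alpha
Team Beta wins each ticket group but Team Alpha wins overall — the comparison reverses. Team Beta's tickets skew toward P0, which has a lower base rate.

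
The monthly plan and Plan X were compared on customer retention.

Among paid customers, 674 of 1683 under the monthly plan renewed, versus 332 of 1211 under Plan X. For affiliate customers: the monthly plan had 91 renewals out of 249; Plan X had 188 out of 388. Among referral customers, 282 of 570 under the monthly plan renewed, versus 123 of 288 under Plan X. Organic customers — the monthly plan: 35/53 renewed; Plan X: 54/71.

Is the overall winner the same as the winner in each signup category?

Paid: the monthly plan 674/1683 = 40.0%, Plan X 332/1211 = 27.4% → the monthly plan
Affiliate: the monthly plan 91/249 = 36.5%, Plan X 188/388 = 48.5% → Plan X
Referral: the monthly plan 282/570 = 49.5%, Plan X 123/288 = 42.7% → the monthly plan
Organic: the monthly plan 35/53 = 66.0%, Plan X 54/71 = 76.1% → Plan X
Overall: the monthly plan 1082/2555 = 42.3%, Plan X 697/1958 = 35.6% → the monthly plan
Neither sweeps: the monthly plan wins 2 of 4 groups, Plan X wins 2. The monthly plan wins overall but not every group — no Simpson reversal.

No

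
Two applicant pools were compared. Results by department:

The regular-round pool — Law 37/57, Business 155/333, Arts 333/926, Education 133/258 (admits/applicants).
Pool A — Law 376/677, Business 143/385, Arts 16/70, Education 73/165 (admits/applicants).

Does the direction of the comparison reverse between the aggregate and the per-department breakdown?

Law: the regular-round pool 37/57 = 64.9%, Pool A 376/677 = 55.5% → the regular-round pool
Business: the regular-round pool 155/333 = 46.5%, Pool A 143/385 = 37.1% → the regular-round pool
Arts: the regular-round pool 333/926 = 36.0%, Pool A 16/70 = 22.9% → the regular-round pool
Education: the regular-round pool 133/258 = 51.6%, Pool A 73/165 = 44.2% → the regular-round pool
Overall: the regular-round pool 658/1574 = 41.8%, Pool A 608/1297 = 46.9% → Pool A
The regular-round pool wins each department group but Pool A wins overall — the comparison reverses. The regular-round pool's applicants skew toward Arts, which has a lower base rate.

Yes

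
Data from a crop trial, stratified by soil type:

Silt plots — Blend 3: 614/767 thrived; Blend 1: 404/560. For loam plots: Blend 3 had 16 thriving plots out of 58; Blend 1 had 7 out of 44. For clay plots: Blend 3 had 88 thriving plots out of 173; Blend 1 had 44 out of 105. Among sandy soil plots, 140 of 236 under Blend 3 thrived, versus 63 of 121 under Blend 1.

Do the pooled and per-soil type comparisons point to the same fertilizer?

Silt: Blend 3 614/767 = 80.1%, Blend 1 404/560 = 72.1% → Blend 3
Loam: Blend 3 16/58 = 27.6%, Blend 1 7/44 = 15.9% → Blend 3
Clay: Blend 3 88/173 = 50.9%, Blend 1 44/105 = 41.9% → Blend 3
Sandy soil: Blend 3 140/236 = 59.3%, Blend 1 63/121 = 52.1% → Blend 3
Overall: Blend 3 858/1234 = 69.5%, Blend 1 518/830 = 62.4% → Blend 3
Blend 3 wins overall and in every soil group — no reversal.

Yes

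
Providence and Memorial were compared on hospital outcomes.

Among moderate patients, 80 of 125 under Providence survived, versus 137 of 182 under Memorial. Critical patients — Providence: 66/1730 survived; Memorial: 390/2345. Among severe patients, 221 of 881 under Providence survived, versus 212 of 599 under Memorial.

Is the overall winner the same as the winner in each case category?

Moderate: Providence 80/125 = 64.0%, Memorial 137/182 = 75.3% → Memorial
Critical: Providence 66/1730 = 3.8%, Memorial 390/2345 = 16.6% → Memorial
Severe: Providence 221/881 = 25.1%, Memorial 212/599 = 35.4% → Memorial
Overall: Providence 367/2736 = 13.4%, Memorial 739/3126 = 23.6% → Memorial
Memorial wins overall and in every case group — no reversal.

Yes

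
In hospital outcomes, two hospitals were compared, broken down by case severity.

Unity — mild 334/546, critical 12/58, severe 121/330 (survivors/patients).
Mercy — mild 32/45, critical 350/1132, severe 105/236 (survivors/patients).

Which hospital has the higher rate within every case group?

Mild: Unity 334/546 = 61.2%, Mercy 32/45 = 71.1% → Mercy
Critical: Unity 12/58 = 20.7%, Mercy 350/1132 = 30.9% → Mercy
Severe: Unity 121/330 = 36.7%, Mercy 105/236 = 44.5% → Mercy
Mercy has the higher rate in all 3 groups.

Mercy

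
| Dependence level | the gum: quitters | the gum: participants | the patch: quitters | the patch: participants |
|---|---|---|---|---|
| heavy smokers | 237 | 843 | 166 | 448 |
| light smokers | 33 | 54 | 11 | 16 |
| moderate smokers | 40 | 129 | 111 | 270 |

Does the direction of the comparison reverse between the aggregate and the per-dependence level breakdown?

No

Heavy smokers: the gum 237/843 = 28.1%, the patch 166/448 = 37.1% → the patch
Light smokers: the gum 33/54 = 61.1%, the patch 11/16 = 68.8% → the patch
Moderate smokers: the gum 40/129 = 31.0%, the patch 111/270 = 41.1% → the patch
Overall: the gum 310/1026 = 30.2%, the patch 288/734 = 39.2% → the patch
The patch wins overall and in every dependence group — no reversal.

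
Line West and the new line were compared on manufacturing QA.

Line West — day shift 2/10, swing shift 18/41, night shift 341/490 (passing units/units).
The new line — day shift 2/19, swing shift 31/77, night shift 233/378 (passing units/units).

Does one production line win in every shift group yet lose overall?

No

Day shift: Line West 2/10 = 20.0%, the new line 2/19 = 10.5% → Line West
Swing shift: Line West 18/41 = 43.9%, the new line 31/77 = 40.3% → Line West
Night shift: Line West 341/490 = 69.6%, the new line 233/378 = 61.6% → Line West
Overall: Line West 361/541 = 66.7%, the new line 266/474 = 56.1% → Line West
Line West wins overall and in every shift group — no reversal.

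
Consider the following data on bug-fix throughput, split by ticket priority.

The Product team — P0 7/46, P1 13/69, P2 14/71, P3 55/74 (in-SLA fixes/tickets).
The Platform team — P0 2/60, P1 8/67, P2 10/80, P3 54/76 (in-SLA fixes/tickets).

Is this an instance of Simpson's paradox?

No

P0: the Product team 7/46 = 15.2%, the Platform team 2/60 = 3.3% → the Product team
P1: the Product team 13/69 = 18.8%, the Platform team 8/67 = 11.9% → the Product team
P2: the Product team 14/71 = 19.7%, the Platform team 10/80 = 12.5% → the Product team
P3: the Product team 55/74 = 74.3%, the Platform team 54/76 = 71.1% → the Product team
Overall: the Product team 89/260 = 34.2%, the Platform team 74/283 = 26.1% → the Product team
The Product team wins overall and in every ticket group — no reversal.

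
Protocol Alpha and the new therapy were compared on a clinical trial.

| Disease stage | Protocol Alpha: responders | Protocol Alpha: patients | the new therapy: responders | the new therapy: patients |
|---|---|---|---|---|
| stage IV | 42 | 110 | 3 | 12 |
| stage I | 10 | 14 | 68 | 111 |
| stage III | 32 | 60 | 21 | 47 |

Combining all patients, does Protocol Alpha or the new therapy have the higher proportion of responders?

Stage IV: Protocol Alpha 42/110 = 38.2%, the new therapy 3/12 = 25.0% → Protocol Alpha
Stage I: Protocol Alpha 10/14 = 71.4%, the new therapy 68/111 = 61.3% → Protocol Alpha
Stage III: Protocol Alpha 32/60 = 53.3%, the new therapy 21/47 = 44.7% → Protocol Alpha
Overall: Protocol Alpha 84/184 = 45.7%, the new therapy 92/170 = 54.1% → the new therapy
(Protocol Alpha wins every disease group but the new therapy wins overall — Protocol Alpha's patients skew toward the low-rate stage IV group.)

the new therapy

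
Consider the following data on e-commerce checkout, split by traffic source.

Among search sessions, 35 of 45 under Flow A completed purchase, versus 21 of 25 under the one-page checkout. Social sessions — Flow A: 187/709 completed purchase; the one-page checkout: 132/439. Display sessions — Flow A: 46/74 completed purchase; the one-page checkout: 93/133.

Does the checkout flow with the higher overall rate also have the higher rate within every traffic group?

Search: Flow A 35/45 = 77.8%, the one-page checkout 21/25 = 84.0% → the one-page checkout
Social: Flow A 187/709 = 26.4%, the one-page checkout 132/439 = 30.1% → the one-page checkout
Display: Flow A 46/74 = 62.2%, the one-page checkout 93/133 = 69.9% → the one-page checkout
Overall: Flow A 268/828 = 32.4%, the one-page checkout 246/597 = 41.2% → the one-page checkout
The one-page checkout wins overall and in every traffic group — no reversal.

Yes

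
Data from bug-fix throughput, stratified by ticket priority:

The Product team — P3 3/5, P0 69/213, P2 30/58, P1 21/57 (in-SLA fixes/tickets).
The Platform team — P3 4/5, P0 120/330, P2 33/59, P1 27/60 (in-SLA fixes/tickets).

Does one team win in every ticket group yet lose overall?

P3: the Product team 3/5 = 60.0%, the Platform team 4/5 = 80.0% → the Platform team
P0: the Product team 69/213 = 32.4%, the Platform team 120/330 = 36.4% → the Platform team
P2: the Product team 30/58 = 51.7%, the Platform team 33/59 = 55.9% → the Platform team
P1: the Product team 21/57 = 36.8%, the Platform team 27/60 = 45.0% → the Platform team
Overall: the Product team 123/333 = 36.9%, the Platform team 184/454 = 40.5% → the Platform team
The Platform team wins overall and in every ticket group — no reversal.

No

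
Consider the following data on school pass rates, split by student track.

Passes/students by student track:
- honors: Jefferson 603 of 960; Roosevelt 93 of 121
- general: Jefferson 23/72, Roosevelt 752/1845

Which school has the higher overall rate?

Honors: Jefferson 603/960 = 62.8%, Roosevelt 93/121 = 76.9% → Roosevelt
General: Jefferson 23/72 = 31.9%, Roosevelt 752/1845 = 40.8% → Roosevelt
Overall: Jefferson 626/1032 = 60.7%, Roosevelt 845/1966 = 43.0% → Jefferson
(Roosevelt wins every student group but Jefferson wins overall — Roosevelt's students skew toward the low-rate general group.)

Jefferson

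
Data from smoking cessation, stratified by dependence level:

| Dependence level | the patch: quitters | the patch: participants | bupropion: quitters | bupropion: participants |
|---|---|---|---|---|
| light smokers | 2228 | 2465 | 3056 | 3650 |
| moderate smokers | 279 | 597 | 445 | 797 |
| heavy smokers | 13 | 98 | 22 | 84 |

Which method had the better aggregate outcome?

the patch

Light smokers: the patch 2228/2465 = 90.4%, bupropion 3056/3650 = 83.7% → the patch
Moderate smokers: the patch 279/597 = 46.7%, bupropion 445/797 = 55.8% → bupropion
Heavy smokers: the patch 13/98 = 13.3%, bupropion 22/84 = 26.2% → bupropion
Overall: the patch 2520/3160 = 79.7%, bupropion 3523/4531 = 77.8% → the patch
(Neither sweeps every dependence group, but the patch has the higher pooled rate.)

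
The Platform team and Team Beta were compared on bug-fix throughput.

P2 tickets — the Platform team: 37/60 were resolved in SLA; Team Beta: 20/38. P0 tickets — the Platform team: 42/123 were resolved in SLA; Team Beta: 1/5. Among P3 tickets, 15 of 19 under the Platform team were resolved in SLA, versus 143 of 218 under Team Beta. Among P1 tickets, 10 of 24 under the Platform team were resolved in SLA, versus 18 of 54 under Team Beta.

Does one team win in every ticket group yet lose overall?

P2: the Platform team 37/60 = 61.7%, Team Beta 20/38 = 52.6% → the Platform team
P0: the Platform team 42/123 = 34.1%, Team Beta 1/5 = 20.0% → the Platform team
P3: the Platform team 15/19 = 78.9%, Team Beta 143/218 = 65.6% → the Platform team
P1: the Platform team 10/24 = 41.7%, Team Beta 18/54 = 33.3% → the Platform team
Overall: the Platform team 104/226 = 46.0%, Team Beta 182/315 = 57.8% → Team Beta
The Platform team wins each ticket group but Team Beta wins overall — the comparison reverses. The Platform team's tickets skew toward P0, which has a lower base rate.

Yes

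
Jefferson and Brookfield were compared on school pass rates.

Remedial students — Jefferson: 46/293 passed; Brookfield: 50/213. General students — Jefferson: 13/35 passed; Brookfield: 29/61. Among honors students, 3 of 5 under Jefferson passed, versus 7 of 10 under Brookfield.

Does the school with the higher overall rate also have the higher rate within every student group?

Remedial: Jefferson 46/293 = 15.7%, Brookfield 50/213 = 23.5% → Brookfield
General: Jefferson 13/35 = 37.1%, Brookfield 29/61 = 47.5% → Brookfield
Honors: Jefferson 3/5 = 60.0%, Brookfield 7/10 = 70.0% → Brookfield
Overall: Jefferson 62/333 = 18.6%, Brookfield 86/284 = 30.3% → Brookfield
Brookfield wins overall and in every student group — no reversal.

Yes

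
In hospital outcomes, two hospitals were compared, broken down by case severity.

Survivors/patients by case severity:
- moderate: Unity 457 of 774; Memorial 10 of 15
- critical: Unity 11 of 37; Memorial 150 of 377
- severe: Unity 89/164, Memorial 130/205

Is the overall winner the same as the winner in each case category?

No

Moderate: Unity 457/774 = 59.0%, Memorial 10/15 = 66.7% → Memorial
Critical: Unity 11/37 = 29.7%, Memorial 150/377 = 39.8% → Memorial
Severe: Unity 89/164 = 54.3%, Memorial 130/205 = 63.4% → Memorial
Overall: Unity 557/975 = 57.1%, Memorial 290/597 = 48.6% → Unity
Memorial wins each case group but Unity wins overall — the comparison reverses. Memorial's patients skew toward critical, which has a lower base rate.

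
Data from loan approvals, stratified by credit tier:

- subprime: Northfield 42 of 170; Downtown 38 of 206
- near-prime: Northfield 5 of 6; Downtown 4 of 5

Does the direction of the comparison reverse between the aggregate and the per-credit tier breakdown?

No

Subprime: Northfield 42/170 = 24.7%, Downtown 38/206 = 18.4% → Northfield
Near-prime: Northfield 5/6 = 83.3%, Downtown 4/5 = 80.0% → Northfield
Overall: Northfield 47/176 = 26.7%, Downtown 42/211 = 19.9% → Northfield
Northfield wins overall and in every credit group — no reversal.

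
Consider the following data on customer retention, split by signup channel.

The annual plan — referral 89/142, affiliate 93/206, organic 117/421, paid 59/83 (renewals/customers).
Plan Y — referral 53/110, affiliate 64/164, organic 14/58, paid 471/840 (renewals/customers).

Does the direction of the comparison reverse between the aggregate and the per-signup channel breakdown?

Referral: the annual plan 89/142 = 62.7%, Plan Y 53/110 = 48.2% → the annual plan
Affiliate: the annual plan 93/206 = 45.1%, Plan Y 64/164 = 39.0% → the annual plan
Organic: the annual plan 117/421 = 27.8%, Plan Y 14/58 = 24.1% → the annual plan
Paid: the annual plan 59/83 = 71.1%, Plan Y 471/840 = 56.1% → the annual plan
Overall: the annual plan 358/852 = 42.0%, Plan Y 602/1172 = 51.4% → Plan Y
The annual plan wins each signup group but Plan Y wins overall — the comparison reverses. The annual plan's customers skew toward organic, which has a lower base rate.

Yes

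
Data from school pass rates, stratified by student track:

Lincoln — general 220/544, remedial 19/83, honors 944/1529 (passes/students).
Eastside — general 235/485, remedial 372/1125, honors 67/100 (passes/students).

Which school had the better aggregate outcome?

Lincoln

General: Lincoln 220/544 = 40.4%, Eastside 235/485 = 48.5% → Eastside
Remedial: Lincoln 19/83 = 22.9%, Eastside 372/1125 = 33.1% → Eastside
Honors: Lincoln 944/1529 = 61.7%, Eastside 67/100 = 67.0% → Eastside
Overall: Lincoln 1183/2156 = 54.9%, Eastside 674/1710 = 39.4% → Lincoln
(Eastside wins every student group but Lincoln wins overall — Eastside's students skew toward the low-rate remedial group.)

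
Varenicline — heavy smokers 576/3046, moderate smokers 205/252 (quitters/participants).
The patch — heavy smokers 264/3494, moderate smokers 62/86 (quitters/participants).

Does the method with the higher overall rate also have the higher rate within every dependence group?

Yes

Heavy smokers: varenicline 576/3046 = 18.9%, the patch 264/3494 = 7.6% → varenicline
Moderate smokers: varenicline 205/252 = 81.3%, the patch 62/86 = 72.1% → varenicline
Overall: varenicline 781/3298 = 23.7%, the patch 326/3580 = 9.1% → varenicline
Varenicline wins overall and in every dependence group — no reversal.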